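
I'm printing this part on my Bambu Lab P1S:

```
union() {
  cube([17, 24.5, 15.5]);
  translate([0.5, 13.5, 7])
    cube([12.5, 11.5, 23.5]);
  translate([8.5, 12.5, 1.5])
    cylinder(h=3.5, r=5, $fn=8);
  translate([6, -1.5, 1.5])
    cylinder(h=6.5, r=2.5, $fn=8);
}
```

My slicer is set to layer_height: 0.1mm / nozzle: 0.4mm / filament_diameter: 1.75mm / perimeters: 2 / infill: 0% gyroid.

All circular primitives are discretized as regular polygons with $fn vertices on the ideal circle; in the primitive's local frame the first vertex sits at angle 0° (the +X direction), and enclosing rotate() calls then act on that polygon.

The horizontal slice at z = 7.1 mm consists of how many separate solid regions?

1

At z = 7.1 mm: the 17×24.5 cube contributes its full rectangle; the cube at (0.5, 13.5) is present — its section is the full 12.5×11.5 rectangle; the cylinder at (8.5, 12.5) is absent (z outside [1.5, 5]); the cylinder at (6, -1.5): section is a regular 8-gon, circumradius r=2.5; Taking the union: the regions partially overlap (shared area 139.77 mm²), so overlapping operands fuse into one piece — 1 connected region. The result has 1 disconnected region.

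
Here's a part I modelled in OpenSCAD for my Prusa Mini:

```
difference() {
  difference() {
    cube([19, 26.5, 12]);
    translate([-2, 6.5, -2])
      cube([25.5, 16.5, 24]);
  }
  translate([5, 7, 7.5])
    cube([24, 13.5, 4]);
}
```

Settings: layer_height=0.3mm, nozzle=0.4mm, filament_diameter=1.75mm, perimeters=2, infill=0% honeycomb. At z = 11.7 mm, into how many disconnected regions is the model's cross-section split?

2

At z = 11.7 mm: the cube (footprint 19×26.5) is included at this height; the 25.5×16.5 cube at (-2, 6.5) contributes its full rectangle; After the difference (first − rest): starting from the 19×26.5 cube, the 25.5×16.5 cube at (-2, 6.5) partially overlaps it — only the 313.50 mm² overlap (of its 420.75 mm²) is removed, clipping the outline — 2 connected regions; the cube at (5, 7) is absent (z outside [7.5, 11.5]); Taking the first minus the rest: none of the subtracted shapes is present at this height, so that combined region is unchanged — 2 connected regions. The result has 2 disconnected regions.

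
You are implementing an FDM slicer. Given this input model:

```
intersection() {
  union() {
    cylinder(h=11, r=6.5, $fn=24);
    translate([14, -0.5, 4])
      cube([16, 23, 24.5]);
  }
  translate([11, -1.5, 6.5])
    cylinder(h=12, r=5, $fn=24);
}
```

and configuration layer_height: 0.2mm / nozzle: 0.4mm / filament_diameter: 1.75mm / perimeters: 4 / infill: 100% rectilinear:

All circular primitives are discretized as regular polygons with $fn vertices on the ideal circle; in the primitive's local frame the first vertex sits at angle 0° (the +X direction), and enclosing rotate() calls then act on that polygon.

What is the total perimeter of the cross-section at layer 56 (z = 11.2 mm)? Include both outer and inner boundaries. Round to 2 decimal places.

8.40 mm

At z = 11.2 mm: the cylinder is not intersected at this z (z outside [0, 11]); the cube at (14, -0.5) (footprint 16×23) is included at this height (perimeter 78.00 mm); Taking the union: only the 16×23 cube at (14, -0.5) is present, so the union is just that shape — boundary = 78.00 mm; the r=5 cylinder at (11, -1.5) gives a regular 24-gon of circumradius 5 (constant along its height) (perimeter = 2·24·5.000·sin(180°/24) = 31.33 mm); After intersecting: the r=5 cylinder at (11, -1.5) partially overlaps that combined region; clipping to the common part keeps 3.52 mm² — boundary = 8.40 mm. Overall, the cross-section is a single solid region. Total boundary length (outer) = 8.40 mm.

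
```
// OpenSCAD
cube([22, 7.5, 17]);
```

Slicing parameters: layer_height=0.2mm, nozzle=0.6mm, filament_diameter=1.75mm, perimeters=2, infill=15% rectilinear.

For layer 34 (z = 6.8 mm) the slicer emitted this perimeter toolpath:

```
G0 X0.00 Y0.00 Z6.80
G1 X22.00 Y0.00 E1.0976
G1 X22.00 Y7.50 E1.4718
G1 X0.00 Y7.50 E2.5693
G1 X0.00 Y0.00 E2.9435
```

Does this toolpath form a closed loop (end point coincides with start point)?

yes

Start point (G0): (0.00, 0.00). End point (last G1): the path returns to the start — closed.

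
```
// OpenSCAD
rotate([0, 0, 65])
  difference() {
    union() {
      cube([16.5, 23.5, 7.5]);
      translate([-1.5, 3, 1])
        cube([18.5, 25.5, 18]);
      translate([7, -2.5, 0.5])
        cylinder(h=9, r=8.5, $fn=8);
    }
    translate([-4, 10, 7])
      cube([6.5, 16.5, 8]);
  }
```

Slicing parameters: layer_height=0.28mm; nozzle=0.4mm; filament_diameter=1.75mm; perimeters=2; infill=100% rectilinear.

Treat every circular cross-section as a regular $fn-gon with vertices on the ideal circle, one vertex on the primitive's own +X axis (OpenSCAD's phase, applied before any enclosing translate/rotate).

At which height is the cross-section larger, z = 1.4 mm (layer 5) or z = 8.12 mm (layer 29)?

Layer 5 (z = 1.4): the cube is present — its section is the full 16.5×23.5 rectangle (area 387.75 mm²); the cube at (-1.5, 3) (footprint 18.5×25.5) is included at this height (area 471.75 mm²); the r=8.5 cylinder at (7, -2.5) contributes a regular 8-gon of circumradius 8.5 (area = (8/2)·8.500²·sin(360°/8) = 204.35 mm²); Merging all regions: the regions partially overlap — summed areas 1063.85 mm² minus the doubly-counted overlap 400.26 mm² gives 663.60 mm² — area = 663.60 mm²; the cube at (-4, 10) is not intersected at this z (z outside [7, 15]); After the difference (first − rest): none of the subtracted shapes is present at this height, so that combined region is unchanged — area = 663.60 mm²; (whole slice rotated 65° about Z — lengths, areas and connectivity unchanged). So its area = 663.60 mm². Layer 29 (z = 8.12): the cube is not intersected at this z (z outside [0, 7.5]); the cube at (-1.5, 3) is present — its section is the full 18.5×25.5 rectangle (area 471.75 mm²); the r=8.5 cylinder at (7, -2.5) gives a regular 8-gon of circumradius 8.5 (constant along its height) (area = (8/2)·8.500²·sin(360°/8) = 204.35 mm²); Merging all regions: the regions partially overlap — summed areas 676.10 mm² minus the doubly-counted overlap 21.21 mm² gives 654.90 mm² — area = 654.90 mm²; the cube at (-4, 10) (footprint 6.5×16.5) is included at this height (area 107.25 mm²); Subtracting the remaining from the first: starting from the result so far (654.90 mm²), the 6.5×16.5 cube at (-4, 10) partially overlaps it — only the 66.00 mm² overlap (of its 107.25 mm²) is removed, clipping the outline — area = 588.90 mm²; (rotated 65° about Z; rotation is an isometry so areas/perimeters/island counts are preserved). So its area = 588.90 mm². Layer 5 is larger (663.60 vs 588.90 mm²).

layer 5 (z = 1.4 mm)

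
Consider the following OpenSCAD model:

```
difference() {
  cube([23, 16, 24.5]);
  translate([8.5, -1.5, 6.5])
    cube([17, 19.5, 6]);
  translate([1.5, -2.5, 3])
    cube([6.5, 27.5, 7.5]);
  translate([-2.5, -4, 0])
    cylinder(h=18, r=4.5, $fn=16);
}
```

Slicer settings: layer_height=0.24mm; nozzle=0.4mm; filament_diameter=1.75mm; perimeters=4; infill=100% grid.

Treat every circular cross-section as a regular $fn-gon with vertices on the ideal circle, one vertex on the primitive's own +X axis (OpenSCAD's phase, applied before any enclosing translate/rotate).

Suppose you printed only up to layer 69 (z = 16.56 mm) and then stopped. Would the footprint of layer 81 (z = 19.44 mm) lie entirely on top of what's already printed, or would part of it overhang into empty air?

Compare the two slices. At z = 16.56: the cube (footprint 23×16) is included at this height (area 368.00 mm²); the cube at (8.5, -1.5) is not intersected at this z (z outside [6.5, 12.5]); the cube at (1.5, -2.5) is absent (z outside [3, 10.5]); the r=4.5 cylinder at (-2.5, -4) contributes a regular 16-gon of circumradius 4.5 (area = (16/2)·4.500²·sin(360°/16) = 61.99 mm²); After the difference (first − rest): starting from the 23×16 cube (368.00 mm²), the r=4.5 cylinder at (-2.5, -4) misses the remaining region (no effect) — area = 368.00 mm². At z = 19.44: the 23×16 cube contributes its full rectangle (area 368.00 mm²); the cube at (8.5, -1.5) is absent (z outside [6.5, 12.5]); the cube at (1.5, -2.5) does not reach this height (z outside [3, 10.5]); the cylinder at (-2.5, -4) is not intersected at this z (z outside [0, 18]); After the difference (first − rest): none of the subtracted shapes is present at this height, so the 23×16 cube is unchanged — area = 368.00 mm². Checking containment: the cross-section at z = 19.44 is a subset of the cross-section at z = 16.56.

entirely on top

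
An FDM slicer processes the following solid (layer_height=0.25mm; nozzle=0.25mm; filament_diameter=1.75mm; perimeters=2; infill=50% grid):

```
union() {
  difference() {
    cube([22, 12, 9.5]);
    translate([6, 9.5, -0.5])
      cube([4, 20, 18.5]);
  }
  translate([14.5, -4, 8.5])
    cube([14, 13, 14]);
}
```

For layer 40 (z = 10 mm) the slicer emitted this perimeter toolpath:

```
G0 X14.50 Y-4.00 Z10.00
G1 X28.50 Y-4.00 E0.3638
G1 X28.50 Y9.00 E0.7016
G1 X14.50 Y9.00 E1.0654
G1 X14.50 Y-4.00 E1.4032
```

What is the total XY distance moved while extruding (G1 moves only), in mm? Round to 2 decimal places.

54.00 mm

Sum the Euclidean lengths of each G1 segment: total = 54.00 mm.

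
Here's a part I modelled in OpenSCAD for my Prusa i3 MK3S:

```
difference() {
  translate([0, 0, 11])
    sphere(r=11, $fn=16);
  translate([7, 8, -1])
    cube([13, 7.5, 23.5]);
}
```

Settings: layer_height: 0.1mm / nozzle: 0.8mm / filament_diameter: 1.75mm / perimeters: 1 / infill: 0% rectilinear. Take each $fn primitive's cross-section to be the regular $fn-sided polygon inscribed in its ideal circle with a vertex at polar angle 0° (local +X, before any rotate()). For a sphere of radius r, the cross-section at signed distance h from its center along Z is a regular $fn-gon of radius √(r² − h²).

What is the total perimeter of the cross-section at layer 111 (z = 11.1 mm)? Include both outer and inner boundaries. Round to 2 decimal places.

At z = 11.1 mm: the r=11 sphere contributes a regular 16-gon of circumradius √(11²−0.1²) = 11.000 (perimeter = 2·16·11.000·sin(180°/16) = 68.67 mm); the cube at (7, 8) is present — its section is the full 13×7.5 rectangle (perimeter 41.00 mm); Taking the first minus the rest: starting from the r=11 sphere, the 13×7.5 cube at (7, 8) partially overlaps it — only the 0.07 mm² overlap (of its 97.50 mm²) is removed, clipping the outline — boundary = 68.88 mm. Overall, the cross-section is a single solid region. Total boundary length (outer) = 68.88 mm.

68.88 mm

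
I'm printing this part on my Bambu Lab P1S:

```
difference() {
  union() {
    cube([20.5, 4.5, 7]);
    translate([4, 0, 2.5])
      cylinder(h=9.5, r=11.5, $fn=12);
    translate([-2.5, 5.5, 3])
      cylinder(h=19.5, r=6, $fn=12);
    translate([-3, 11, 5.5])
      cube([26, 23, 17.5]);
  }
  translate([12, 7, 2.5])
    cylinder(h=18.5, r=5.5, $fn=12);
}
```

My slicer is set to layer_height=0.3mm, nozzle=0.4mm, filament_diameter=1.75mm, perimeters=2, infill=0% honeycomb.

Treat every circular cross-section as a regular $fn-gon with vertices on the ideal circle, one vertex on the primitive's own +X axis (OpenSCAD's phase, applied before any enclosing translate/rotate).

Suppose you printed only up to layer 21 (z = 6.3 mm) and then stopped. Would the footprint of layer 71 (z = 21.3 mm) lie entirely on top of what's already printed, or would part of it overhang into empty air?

Compare the two slices. At z = 6.3: the cube (footprint 20.5×4.5) is included at this height (area 92.25 mm²); the r=11.5 cylinder at (4, 0) contributes a regular 12-gon of circumradius 11.5 (area = (12/2)·11.500²·sin(360°/12) = 396.75 mm²); the r=6 cylinder at (-2.5, 5.5) contributes a regular 12-gon of circumradius 6 (area = (12/2)·6.000²·sin(360°/12) = 108.00 mm²); the cube at (-3, 11) (footprint 26×23) is included at this height (area 598.00 mm²); Taking the union: the regions partially overlap — summed areas 1195.00 mm² minus the doubly-counted overlap 148.18 mm² gives 1046.82 mm² — area = 1046.82 mm²; the r=5.5 cylinder at (12, 7) contributes a regular 12-gon of circumradius 5.5 (area = (12/2)·5.500²·sin(360°/12) = 90.75 mm²); Subtracting the remaining from the first: starting from that combined region (1046.82 mm²), the r=5.5 cylinder at (12, 7) partially overlaps it — only the 56.96 mm² overlap (of its 90.75 mm²) is removed, clipping the outline — area = 989.86 mm². At z = 21.3: the cube is not intersected at this z (z outside [0, 7]); the cylinder at (4, 0) is not intersected at this z (z outside [2.5, 12]); the r=6 cylinder at (-2.5, 5.5) contributes a regular 12-gon of circumradius 6 (area = (12/2)·6.000²·sin(360°/12) = 108.00 mm²); the cube at (-3, 11) is present — its section is the full 26×23 rectangle (area 598.00 mm²); Taking the union: the regions partially overlap — summed areas 706.00 mm² minus the doubly-counted overlap 0.68 mm² gives 705.32 mm² — area = 705.32 mm²; the cylinder at (12, 7) is not intersected at this z (z outside [2.5, 21]); Taking the first minus the rest: none of the subtracted shapes is present at this height, so that combined region is unchanged — area = 705.32 mm². Checking containment: at z = 21.3 the cross-section extends beyond the z = 6.3 cross-section by about 6.81 mm².

part overhangs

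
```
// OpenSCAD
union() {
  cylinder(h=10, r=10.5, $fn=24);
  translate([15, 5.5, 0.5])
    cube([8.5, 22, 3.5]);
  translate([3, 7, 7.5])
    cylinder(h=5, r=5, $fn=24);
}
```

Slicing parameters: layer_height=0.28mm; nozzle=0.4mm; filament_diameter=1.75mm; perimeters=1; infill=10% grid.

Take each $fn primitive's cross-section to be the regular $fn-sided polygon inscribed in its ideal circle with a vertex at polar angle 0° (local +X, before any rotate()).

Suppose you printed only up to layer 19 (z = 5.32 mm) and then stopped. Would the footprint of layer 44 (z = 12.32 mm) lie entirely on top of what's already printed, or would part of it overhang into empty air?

Compare the two slices. At z = 5.32: the r=10.5 cylinder gives a regular 24-gon of circumradius 10.5 (constant along its height) (area = (24/2)·10.500²·sin(360°/24) = 342.42 mm²); the cube at (15, 5.5) is absent (z outside [0.5, 4]); the cylinder at (3, 7) is not intersected at this z (z outside [7.5, 12.5]); Combining (union): only the r=10.5 cylinder is present, so the union is just that shape — area = 342.42 mm². At z = 12.32: the cylinder is not intersected at this z (z outside [0, 10]); the cube at (15, 5.5) does not reach this height (z outside [0.5, 4]); the r=5 cylinder at (3, 7) contributes a regular 24-gon of circumradius 5 (area = (24/2)·5.000²·sin(360°/24) = 77.65 mm²); Merging all regions: only the r=5 cylinder at (3, 7) is present, so the union is just that shape — area = 77.65 mm². Checking containment: at z = 12.32 the cross-section extends beyond the z = 5.32 cross-section by about 15.09 mm².

part overhangs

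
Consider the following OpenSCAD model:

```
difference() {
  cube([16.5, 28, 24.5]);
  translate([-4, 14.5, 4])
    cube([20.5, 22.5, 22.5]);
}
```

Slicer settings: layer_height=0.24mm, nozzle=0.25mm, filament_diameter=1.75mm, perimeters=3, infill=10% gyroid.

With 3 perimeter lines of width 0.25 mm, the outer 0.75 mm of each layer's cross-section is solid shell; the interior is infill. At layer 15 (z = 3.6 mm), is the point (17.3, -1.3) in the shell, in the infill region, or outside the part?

At z = 3.6 mm: the cube is present — its section is the full 16.5×28 rectangle; the cube at (-4, 14.5) is absent (z outside [4, 26.5]); Subtracting the remaining from the first: none of the subtracted shapes is present at this height, so the 16.5×28 cube is unchanged — 1 connected region. Overall, the cross-section is a single solid region. The nearest boundary edge runs (0.00, 0.00)→(16.50, 0.00); distance from the point to it = 1.53 mm. The point is not inside any of the regions above, so it lies outside the cross-section (1.53 mm from the nearest boundary).

outside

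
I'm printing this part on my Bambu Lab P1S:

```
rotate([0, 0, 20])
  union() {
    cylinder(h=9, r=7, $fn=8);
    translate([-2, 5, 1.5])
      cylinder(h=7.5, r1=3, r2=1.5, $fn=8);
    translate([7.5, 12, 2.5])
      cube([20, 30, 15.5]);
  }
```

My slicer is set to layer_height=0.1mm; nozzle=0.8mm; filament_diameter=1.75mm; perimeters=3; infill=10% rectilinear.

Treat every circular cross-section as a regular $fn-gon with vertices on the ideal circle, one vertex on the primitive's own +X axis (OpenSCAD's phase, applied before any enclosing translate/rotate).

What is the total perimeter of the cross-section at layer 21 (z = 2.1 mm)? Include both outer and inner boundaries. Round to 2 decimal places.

44.22 mm

At z = 2.1 mm: the r=7 cylinder gives a regular 8-gon of circumradius 7 (constant along its height) (perimeter = 2·8·7.000·sin(180°/8) = 42.86 mm); the cone at (-2, 5) (r1=3→r2=1.5) has section circumradius 2.880 here — a regular 8-gon (perimeter = 2·8·2.880·sin(180°/8) = 17.63 mm); the cube at (7.5, 12) does not reach this height (z outside [2.5, 18]); Taking the union: the regions partially overlap (shared area 17.49 mm²), so the edge portions inside another operand are dropped and the merged outline is re-measured after clipping — boundary = 44.22 mm; (rotated 20° about Z; rotation is an isometry so areas/perimeters/island counts are preserved). Overall, the cross-section is a single solid region. Total boundary length (outer) = 44.22 mm.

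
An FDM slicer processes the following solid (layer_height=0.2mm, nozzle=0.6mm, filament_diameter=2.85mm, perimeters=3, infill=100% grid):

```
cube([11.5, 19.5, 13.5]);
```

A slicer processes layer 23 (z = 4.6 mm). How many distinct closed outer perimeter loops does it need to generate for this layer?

1

At z = 4.6 mm: the cube is present — its section is the full 11.5×19.5 rectangle. The result has 1 disconnected region.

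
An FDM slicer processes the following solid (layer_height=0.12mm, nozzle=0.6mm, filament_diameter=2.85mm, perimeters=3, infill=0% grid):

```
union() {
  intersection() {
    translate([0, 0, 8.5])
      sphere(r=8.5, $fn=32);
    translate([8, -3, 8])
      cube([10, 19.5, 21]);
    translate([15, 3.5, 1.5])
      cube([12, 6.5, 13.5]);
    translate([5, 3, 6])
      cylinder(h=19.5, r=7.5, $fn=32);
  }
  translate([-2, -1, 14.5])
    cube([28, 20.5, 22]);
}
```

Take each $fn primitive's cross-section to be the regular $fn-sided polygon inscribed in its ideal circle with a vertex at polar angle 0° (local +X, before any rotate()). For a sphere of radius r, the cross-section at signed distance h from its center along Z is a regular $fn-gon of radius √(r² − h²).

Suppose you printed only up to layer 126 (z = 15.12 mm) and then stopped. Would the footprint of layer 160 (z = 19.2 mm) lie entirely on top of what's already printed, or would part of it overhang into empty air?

entirely on top

Compare the two slices. At z = 15.12: the r=8.5 sphere contributes a regular 32-gon of circumradius √(8.5²−6.62²) = 5.332 (area = (32/2)·5.332²·sin(360°/32) = 88.73 mm²); the 10×19.5 cube at (8, -3) contributes its full rectangle (area 195.00 mm²); the cube at (15, 3.5) is absent (z outside [1.5, 15]); the r=7.5 cylinder at (5, 3) contributes a regular 32-gon of circumradius 7.5 (area = (32/2)·7.500²·sin(360°/32) = 175.58 mm²); Keeping only the common overlap: at least one operand is absent at this height, so nothing remains; the 28×20.5 cube at (-2, -1) contributes its full rectangle (area 574.00 mm²); Merging all regions: only the 28×20.5 cube at (-2, -1) is present, so the union is just that shape — area = 574.00 mm². At z = 19.2: the sphere is not intersected at this z (|z−center|=10.700 > r=8.5); the cube at (8, -3) is present — its section is the full 10×19.5 rectangle (area 195.00 mm²); the cube at (15, 3.5) is not intersected at this z (z outside [1.5, 15]); the r=7.5 cylinder at (5, 3) gives a regular 32-gon of circumradius 7.5 (constant along its height) (area = (32/2)·7.500²·sin(360°/32) = 175.58 mm²); Taking the intersection: at least one operand is absent at this height, so nothing remains; the cube at (-2, -1) (footprint 28×20.5) is included at this height (area 574.00 mm²); Merging all regions: only the 28×20.5 cube at (-2, -1) is present, so the union is just that shape — area = 574.00 mm². Checking containment: the cross-section at z = 19.2 is a subset of the cross-section at z = 15.12.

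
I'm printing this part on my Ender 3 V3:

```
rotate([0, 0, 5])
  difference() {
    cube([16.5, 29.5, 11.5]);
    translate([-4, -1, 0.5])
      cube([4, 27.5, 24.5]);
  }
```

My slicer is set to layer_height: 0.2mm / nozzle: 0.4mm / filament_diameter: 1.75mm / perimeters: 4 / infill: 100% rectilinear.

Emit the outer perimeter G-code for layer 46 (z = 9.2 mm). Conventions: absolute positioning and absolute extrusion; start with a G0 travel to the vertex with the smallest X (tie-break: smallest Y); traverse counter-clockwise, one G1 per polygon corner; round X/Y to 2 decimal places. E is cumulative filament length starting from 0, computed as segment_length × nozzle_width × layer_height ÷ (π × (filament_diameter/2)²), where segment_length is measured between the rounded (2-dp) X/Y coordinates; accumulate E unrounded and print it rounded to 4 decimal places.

G0 X-2.57 Y29.39 Z9.20
G1 X0.00 Y0.00 E0.9812
G1 X16.44 Y1.44 E1.5301
G1 X13.87 Y30.83 E2.5114
G1 X-2.57 Y29.39 E3.0603

At z = 9.2 mm: the cube (footprint 16.5×29.5) is included at this height; the 4×27.5 cube at (-4, -1) contributes its full rectangle; Subtracting the remaining from the first: starting from the 16.5×29.5 cube, the 4×27.5 cube at (-4, -1) misses the remaining region (no effect) — 1 connected region; (whole slice rotated 5° about Z — lengths, areas and connectivity unchanged). The outline is a single polygon with 4 vertices. Extrusion per mm of travel: 0.4 × 0.2 / (π × 0.875²) = 0.033260. Accumulating E over each segment gives final E = 3.0603.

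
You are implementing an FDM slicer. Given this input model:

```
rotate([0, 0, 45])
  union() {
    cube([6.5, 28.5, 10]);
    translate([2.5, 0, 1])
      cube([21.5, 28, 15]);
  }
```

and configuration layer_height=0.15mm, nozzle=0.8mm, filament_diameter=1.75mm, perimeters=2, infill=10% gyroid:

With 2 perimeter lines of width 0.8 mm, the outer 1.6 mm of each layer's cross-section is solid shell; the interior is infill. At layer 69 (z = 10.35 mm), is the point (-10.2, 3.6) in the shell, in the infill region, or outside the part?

At z = 10.35 mm: the cube is absent (z outside [0, 10]); the 21.5×28 cube at (2.5, 0) contributes its full rectangle; Combining (union): only the 21.5×28 cube at (2.5, 0) is present, so the union is just that shape — 1 connected region; (rotated 45° about Z; rotation is an isometry so areas/perimeters/island counts are preserved). Overall, the cross-section is a single solid region. Undo the 45° rotation: the query point maps to (-4.667, 9.758) in the un-rotated model frame. The nearest boundary edge runs (2.50, 28.00)→(2.50, 0.00); distance from the point to it = 7.17 mm. The point is not inside any of the regions above, so it lies outside the cross-section (7.17 mm from the nearest boundary).

outside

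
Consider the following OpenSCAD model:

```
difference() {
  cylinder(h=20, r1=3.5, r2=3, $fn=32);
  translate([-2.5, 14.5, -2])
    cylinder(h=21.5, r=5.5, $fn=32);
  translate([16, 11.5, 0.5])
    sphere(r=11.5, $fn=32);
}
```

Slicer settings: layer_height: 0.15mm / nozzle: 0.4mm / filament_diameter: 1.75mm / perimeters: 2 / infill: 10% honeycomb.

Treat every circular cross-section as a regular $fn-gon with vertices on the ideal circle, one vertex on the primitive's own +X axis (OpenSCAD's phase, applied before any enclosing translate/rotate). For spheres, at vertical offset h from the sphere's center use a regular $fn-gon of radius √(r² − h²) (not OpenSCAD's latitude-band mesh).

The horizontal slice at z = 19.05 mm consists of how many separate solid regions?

1

At z = 19.05 mm: the cone: at t=0.953 of its height the radius interpolates to r₁+(r₂−r₁)t = 3.024, giving a regular 32-gon of that circumradius; the r=5.5 cylinder at (-2.5, 14.5) gives a regular 32-gon of circumradius 5.5 (constant along its height); the sphere at (16, 11.5) is not intersected at this z (|z−center|=18.550 > r=11.5); Subtracting the remaining from the first: starting from the cone, the r=5.5 cylinder at (-2.5, 14.5) misses the remaining region (no effect) — 1 connected region. The result has 1 disconnected region.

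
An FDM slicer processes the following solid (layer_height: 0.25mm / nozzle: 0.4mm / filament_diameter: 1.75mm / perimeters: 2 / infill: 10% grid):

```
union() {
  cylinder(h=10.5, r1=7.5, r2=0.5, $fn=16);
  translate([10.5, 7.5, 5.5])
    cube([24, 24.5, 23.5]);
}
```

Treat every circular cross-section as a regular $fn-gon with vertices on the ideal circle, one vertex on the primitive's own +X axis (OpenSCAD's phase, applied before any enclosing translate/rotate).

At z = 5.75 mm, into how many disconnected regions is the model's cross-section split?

2

At z = 5.75 mm: the cone contributes a regular 16-gon of circumradius 3.667 (interpolated between r1=7.5 and r2=0.5 at t=0.548); the cube at (10.5, 7.5) is present — its section is the full 24×24.5 rectangle; Taking the union: the 2 present regions are separate (no shared area or edge), so areas and boundary lengths simply add and each stays a separate island — 2 connected regions. The result has 2 disconnected regions.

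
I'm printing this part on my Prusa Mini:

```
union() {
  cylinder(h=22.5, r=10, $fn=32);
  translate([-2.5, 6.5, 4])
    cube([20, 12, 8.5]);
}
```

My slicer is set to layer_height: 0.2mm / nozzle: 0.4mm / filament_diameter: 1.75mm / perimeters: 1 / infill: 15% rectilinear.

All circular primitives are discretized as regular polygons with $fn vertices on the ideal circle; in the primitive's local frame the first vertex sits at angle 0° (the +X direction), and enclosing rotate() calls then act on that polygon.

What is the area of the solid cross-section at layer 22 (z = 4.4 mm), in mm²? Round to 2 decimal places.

525.54 mm²

At z = 4.4 mm: the r=10 cylinder gives a regular 32-gon of circumradius 10 (constant along its height) (area = (32/2)·10.000²·sin(360°/32) = 312.14 mm²); the cube at (-2.5, 6.5) (footprint 20×12) is included at this height (area 240.00 mm²); Combining (union): the regions partially overlap — summed areas 552.14 mm² minus the doubly-counted overlap 26.60 mm² gives 525.54 mm² — area = 525.54 mm². Overall, the cross-section is a single solid region. Net area = 525.54 mm².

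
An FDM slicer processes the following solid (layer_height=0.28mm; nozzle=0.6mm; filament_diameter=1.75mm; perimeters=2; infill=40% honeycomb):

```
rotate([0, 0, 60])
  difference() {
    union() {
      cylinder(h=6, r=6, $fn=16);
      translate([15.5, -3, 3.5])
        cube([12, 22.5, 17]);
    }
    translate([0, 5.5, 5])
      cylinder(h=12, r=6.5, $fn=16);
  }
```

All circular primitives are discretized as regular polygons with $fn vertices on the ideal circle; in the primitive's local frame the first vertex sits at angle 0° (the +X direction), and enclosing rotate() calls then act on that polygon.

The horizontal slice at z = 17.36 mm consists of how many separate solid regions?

At z = 17.36 mm: the cylinder is not intersected at this z (z outside [0, 6]); the cube at (15.5, -3) is present — its section is the full 12×22.5 rectangle; Merging all regions: only the 12×22.5 cube at (15.5, -3) is present, so the union is just that shape — 1 connected region; the cylinder at (0, 5.5) is not intersected at this z (z outside [5, 17]); Taking the first minus the rest: none of the subtracted shapes is present at this height, so the result so far is unchanged — 1 connected region; (whole slice rotated 60° about Z — lengths, areas and connectivity unchanged). The result has 1 disconnected region.

1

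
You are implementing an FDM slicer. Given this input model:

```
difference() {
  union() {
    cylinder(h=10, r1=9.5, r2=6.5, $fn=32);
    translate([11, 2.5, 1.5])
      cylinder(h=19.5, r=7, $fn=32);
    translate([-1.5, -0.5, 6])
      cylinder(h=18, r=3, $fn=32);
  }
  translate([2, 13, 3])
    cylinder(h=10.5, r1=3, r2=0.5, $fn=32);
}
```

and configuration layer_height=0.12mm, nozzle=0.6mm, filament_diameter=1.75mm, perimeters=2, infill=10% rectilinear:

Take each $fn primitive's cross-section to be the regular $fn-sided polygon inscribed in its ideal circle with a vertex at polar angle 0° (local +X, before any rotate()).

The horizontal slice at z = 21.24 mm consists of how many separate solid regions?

1

At z = 21.24 mm: the cone does not reach this height (z outside [0, 10]); the cylinder at (11, 2.5) is not intersected at this z (z outside [1.5, 21]); the r=3 cylinder at (-1.5, -0.5) contributes a regular 32-gon of circumradius 3; Taking the union: only the r=3 cylinder at (-1.5, -0.5) is present, so the union is just that shape — 1 connected region; the cone at (2, 13) is absent (z outside [3, 13.5]); Subtracting the remaining from the first: none of the subtracted shapes is present at this height, so the result so far is unchanged — 1 connected region. The result has 1 disconnected region.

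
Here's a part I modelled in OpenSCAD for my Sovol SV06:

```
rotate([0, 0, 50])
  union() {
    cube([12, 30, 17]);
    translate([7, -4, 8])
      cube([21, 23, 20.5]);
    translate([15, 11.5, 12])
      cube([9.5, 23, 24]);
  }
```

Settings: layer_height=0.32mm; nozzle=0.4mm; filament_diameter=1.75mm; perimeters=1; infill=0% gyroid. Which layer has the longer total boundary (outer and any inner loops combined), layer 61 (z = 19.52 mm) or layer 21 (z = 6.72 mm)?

Layer 61 (z = 19.52): the cube does not reach this height (z outside [0, 17]); the cube at (7, -4) is present — its section is the full 21×23 rectangle (perimeter 88.00 mm); the cube at (15, 11.5) (footprint 9.5×23) is included at this height (perimeter 65.00 mm); Taking the union: the regions partially overlap (shared area 71.25 mm²), so the edge portions inside another operand are dropped and the merged outline is re-measured after clipping — boundary = 119.00 mm; (rotated 50° about Z; rotation is an isometry so areas/perimeters/island counts are preserved). So its perimeter = 119.00 mm. Layer 21 (z = 6.72): the 12×30 cube contributes its full rectangle (perimeter 84.00 mm); the cube at (7, -4) does not reach this height (z outside [8, 28.5]); the cube at (15, 11.5) does not reach this height (z outside [12, 36]); Combining (union): only the 12×30 cube is present, so the union is just that shape — boundary = 84.00 mm; (whole slice rotated 50° about Z — lengths, areas and connectivity unchanged). So its perimeter = 84.00 mm. Layer 61 is larger (119.00 vs 84.00 mm).

layer 61 (z = 19.52 mm)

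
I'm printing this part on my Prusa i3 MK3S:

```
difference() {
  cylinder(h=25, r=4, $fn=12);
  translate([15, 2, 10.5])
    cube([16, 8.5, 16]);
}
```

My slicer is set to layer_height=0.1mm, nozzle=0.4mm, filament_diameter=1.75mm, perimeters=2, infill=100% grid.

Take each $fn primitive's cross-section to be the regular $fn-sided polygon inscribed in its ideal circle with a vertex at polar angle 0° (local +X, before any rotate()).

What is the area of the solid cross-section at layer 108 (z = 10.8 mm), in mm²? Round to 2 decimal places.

At z = 10.8 mm: the r=4 cylinder contributes a regular 12-gon of circumradius 4 (area = (12/2)·4.000²·sin(360°/12) = 48.00 mm²); the 16×8.5 cube at (15, 2) contributes its full rectangle (area 136.00 mm²); Taking the first minus the rest: starting from the r=4 cylinder (48.00 mm²), the 16×8.5 cube at (15, 2) misses the remaining region (no effect) — area = 48.00 mm². Overall, the cross-section is a single solid region. Net area = 48.00 mm².

48.00 mm²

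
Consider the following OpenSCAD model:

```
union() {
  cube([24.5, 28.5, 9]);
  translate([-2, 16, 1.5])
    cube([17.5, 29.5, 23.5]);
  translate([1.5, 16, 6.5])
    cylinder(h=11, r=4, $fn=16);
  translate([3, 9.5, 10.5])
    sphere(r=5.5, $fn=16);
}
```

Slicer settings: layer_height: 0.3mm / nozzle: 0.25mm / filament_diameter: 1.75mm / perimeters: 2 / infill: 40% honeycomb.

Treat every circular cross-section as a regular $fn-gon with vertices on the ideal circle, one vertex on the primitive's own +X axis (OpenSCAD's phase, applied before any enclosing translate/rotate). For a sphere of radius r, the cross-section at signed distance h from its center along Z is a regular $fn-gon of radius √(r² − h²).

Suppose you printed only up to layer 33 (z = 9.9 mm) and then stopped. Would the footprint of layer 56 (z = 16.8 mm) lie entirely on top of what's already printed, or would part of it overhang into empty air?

entirely on top

Compare the two slices. At z = 9.9: the cube does not reach this height (z outside [0, 9]); the 17.5×29.5 cube at (-2, 16) contributes its full rectangle (area 516.25 mm²); the r=4 cylinder at (1.5, 16) gives a regular 16-gon of circumradius 4 (constant along its height) (area = (16/2)·4.000²·sin(360°/16) = 48.98 mm²); the sphere at (3, 9.5): section is a regular 16-gon, circumradius = √(r²−h²) = √(5.5²−0.6²) = 5.467 (area = (16/2)·5.467²·sin(360°/16) = 91.51 mm²); Merging all regions: the regions partially overlap — summed areas 656.74 mm² minus the doubly-counted overlap 35.78 mm² gives 620.96 mm² — area = 620.96 mm². At z = 16.8: the cube is not intersected at this z (z outside [0, 9]); the cube at (-2, 16) (footprint 17.5×29.5) is included at this height (area 516.25 mm²); the cylinder at (1.5, 16): section is a regular 16-gon, circumradius r=4 (area = (16/2)·4.000²·sin(360°/16) = 48.98 mm²); the sphere at (3, 9.5) does not reach this height (|z−center|=6.300 > r=5.5); Merging all regions: the regions partially overlap — summed areas 565.23 mm² minus the doubly-counted overlap 23.93 mm² gives 541.30 mm² — area = 541.30 mm². Checking containment: the cross-section at z = 16.8 is a subset of the cross-section at z = 9.9.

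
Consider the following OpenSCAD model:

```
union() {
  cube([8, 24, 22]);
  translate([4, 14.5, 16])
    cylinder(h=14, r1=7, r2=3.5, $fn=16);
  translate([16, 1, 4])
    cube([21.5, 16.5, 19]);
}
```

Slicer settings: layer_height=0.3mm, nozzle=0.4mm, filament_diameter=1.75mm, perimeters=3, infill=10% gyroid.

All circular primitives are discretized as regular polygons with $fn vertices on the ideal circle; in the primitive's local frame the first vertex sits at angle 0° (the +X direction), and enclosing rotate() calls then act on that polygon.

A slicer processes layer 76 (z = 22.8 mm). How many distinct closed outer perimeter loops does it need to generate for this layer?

At z = 22.8 mm: the cube does not reach this height (z outside [0, 22]); the cone at (4, 14.5): at t=0.486 of its height the radius interpolates to r₁+(r₂−r₁)t = 5.300, giving a regular 16-gon of that circumradius; the cube at (16, 1) (footprint 21.5×16.5) is included at this height; Merging all regions: the 2 present regions are separate (no shared area or edge), so areas and boundary lengths simply add and each stays a separate island — 2 connected regions. The result has 2 disconnected regions.

2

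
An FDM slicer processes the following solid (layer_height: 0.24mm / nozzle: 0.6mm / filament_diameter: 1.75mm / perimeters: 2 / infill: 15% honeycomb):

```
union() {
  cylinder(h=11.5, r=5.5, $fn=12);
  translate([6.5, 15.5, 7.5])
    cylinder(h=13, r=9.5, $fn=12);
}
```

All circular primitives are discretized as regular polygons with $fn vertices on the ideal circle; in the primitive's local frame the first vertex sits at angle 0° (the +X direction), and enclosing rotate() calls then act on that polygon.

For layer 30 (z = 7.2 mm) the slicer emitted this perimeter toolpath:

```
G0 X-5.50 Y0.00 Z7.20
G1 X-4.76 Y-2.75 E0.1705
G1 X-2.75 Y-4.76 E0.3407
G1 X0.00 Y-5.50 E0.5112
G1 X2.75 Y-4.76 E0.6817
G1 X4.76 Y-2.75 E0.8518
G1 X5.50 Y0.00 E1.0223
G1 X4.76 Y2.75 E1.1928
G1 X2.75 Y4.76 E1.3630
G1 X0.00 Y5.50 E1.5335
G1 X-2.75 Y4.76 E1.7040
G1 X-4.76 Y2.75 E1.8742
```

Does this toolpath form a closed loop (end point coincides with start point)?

Start point (G0): (-5.50, 0.00). End point (last G1): the path does not return to the start — open.

no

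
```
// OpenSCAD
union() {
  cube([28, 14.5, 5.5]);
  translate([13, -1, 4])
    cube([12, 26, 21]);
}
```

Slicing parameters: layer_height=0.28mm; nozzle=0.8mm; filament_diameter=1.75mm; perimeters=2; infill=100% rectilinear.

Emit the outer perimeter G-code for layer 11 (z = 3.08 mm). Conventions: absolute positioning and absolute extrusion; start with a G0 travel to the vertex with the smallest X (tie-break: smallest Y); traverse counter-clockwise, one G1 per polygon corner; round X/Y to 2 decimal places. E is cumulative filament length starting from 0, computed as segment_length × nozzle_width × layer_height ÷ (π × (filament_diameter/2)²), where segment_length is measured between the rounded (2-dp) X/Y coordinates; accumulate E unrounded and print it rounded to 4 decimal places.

G0 X0.00 Y0.00 Z3.08
G1 X28.00 Y0.00 E2.6076
G1 X28.00 Y14.50 E3.9580
G1 X0.00 Y14.50 E6.5656
G1 X0.00 Y0.00 E7.9159

At z = 3.08 mm: the cube (footprint 28×14.5) is included at this height; the cube at (13, -1) is absent (z outside [4, 25]); Taking the union: only the 28×14.5 cube is present, so the union is just that shape — 1 connected region. The outline is a single polygon with 4 vertices. Extrusion per mm of travel: 0.8 × 0.28 / (π × 0.875²) = 0.093128. Accumulating E over each segment gives final E = 7.9159.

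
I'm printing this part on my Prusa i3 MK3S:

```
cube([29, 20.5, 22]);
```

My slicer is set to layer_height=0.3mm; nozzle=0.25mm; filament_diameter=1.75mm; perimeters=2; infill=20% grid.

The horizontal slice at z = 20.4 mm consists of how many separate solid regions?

At z = 20.4 mm: the cube (footprint 29×20.5) is included at this height. The result has 1 disconnected region.

1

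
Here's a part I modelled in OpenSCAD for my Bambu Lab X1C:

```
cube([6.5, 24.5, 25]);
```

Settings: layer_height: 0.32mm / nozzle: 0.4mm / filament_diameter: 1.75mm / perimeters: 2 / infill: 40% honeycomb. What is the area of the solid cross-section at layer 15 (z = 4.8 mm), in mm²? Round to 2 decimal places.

159.25 mm²

At z = 4.8 mm: the 6.5×24.5 cube contributes its full rectangle (area 159.25 mm²). Overall, the cross-section is a single solid region. Net area = 159.25 mm².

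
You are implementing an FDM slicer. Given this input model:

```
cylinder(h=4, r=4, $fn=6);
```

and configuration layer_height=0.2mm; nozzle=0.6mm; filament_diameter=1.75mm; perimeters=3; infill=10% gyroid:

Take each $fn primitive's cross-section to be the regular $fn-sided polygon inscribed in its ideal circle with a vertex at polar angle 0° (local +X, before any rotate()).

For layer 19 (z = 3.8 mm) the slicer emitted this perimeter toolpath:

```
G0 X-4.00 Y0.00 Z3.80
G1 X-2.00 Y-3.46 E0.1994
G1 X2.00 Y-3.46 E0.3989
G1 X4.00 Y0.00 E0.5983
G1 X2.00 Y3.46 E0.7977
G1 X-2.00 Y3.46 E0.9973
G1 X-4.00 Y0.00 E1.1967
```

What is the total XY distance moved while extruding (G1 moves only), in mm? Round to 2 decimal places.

Sum the Euclidean lengths of each G1 segment: total = 23.99 mm.

23.99 mm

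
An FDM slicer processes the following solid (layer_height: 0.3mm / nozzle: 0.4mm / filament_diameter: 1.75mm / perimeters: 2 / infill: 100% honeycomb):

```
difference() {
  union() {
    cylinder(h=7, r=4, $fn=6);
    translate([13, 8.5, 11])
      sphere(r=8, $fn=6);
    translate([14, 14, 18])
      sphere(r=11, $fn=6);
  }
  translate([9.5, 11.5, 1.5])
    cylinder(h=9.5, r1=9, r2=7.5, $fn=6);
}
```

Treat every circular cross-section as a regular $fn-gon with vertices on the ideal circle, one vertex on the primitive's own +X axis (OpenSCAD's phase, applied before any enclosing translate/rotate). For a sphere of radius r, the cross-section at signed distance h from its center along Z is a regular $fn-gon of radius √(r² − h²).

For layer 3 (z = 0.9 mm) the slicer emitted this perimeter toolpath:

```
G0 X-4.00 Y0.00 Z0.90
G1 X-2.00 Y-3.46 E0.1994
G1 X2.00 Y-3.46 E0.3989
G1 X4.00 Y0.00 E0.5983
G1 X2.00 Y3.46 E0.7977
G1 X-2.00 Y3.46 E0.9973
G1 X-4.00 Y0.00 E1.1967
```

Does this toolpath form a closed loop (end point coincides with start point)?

yes

Start point (G0): (-4.00, 0.00). End point (last G1): the path returns to the start — closed.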